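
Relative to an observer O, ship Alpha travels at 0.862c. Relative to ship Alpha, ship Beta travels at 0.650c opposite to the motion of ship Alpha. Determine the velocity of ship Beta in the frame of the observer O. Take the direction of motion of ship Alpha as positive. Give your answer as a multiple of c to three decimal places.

With v = 0.862 and u' = -0.650 (in units of c),
u = (u' + v)/(1 + u'v/c²):
u = (-0.650 + 0.862) / (1 + (-0.650)·0.862) = 0.2120/0.4397 = 0.4821
(Galilean addition would give +0.212c.)

+0.482c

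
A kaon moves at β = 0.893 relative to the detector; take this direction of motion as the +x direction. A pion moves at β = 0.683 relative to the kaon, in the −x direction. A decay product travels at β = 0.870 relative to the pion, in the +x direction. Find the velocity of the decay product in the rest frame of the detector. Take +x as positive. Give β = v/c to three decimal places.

Apply u = (u' + v)/(1 + u'v/c²) successively, working outward toward the detector.
Start: velocity of the kaon relative to the detector = 0.8930c.
Compose with the pion (u' = -0.683 in the kaon frame): u_1 = (-0.683 + 0.893) / (1 + (-0.683)·0.893) = 0.2100/0.3901 = 0.5383.
Compose with the decay product (u' = 0.870 in the pion frame): u_2 = (0.870 + 0.538) / (1 + 0.870·0.538) = 1.4083/1.4684 = 0.9591.

β = +0.959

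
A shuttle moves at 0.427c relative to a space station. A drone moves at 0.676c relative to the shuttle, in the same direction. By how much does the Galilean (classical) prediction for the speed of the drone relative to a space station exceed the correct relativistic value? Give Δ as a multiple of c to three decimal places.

Galilean: u_cl = 0.676 + 0.427 = 1.1030.
Relativistic: u_rel = (0.676 + 0.427) / (1 + 0.676·0.427) = 1.1030/1.2887 = 0.8559.
Δ = 1.1030 − 0.8559 = 0.2471.
(The classical prediction exceeds c; the relativistic result does not.)

Δ = 0.247c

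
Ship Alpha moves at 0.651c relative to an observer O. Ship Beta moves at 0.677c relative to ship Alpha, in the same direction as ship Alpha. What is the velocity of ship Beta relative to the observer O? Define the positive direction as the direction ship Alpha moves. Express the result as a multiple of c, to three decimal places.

0.922c

With v = 0.651 and u' = 0.677 (in units of c),
u = (u' + v)/(1 + u'v/c²):
u = (0.677 + 0.651) / (1 + 0.677·0.651) = 1.3280/1.4407 = 0.9218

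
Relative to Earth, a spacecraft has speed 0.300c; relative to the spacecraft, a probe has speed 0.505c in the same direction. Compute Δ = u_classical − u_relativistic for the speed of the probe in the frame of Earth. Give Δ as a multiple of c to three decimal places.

Galilean: u_cl = 0.505 + 0.300 = 0.8050.
Relativistic: u_rel = (0.505 + 0.300) / (1 + 0.505·0.300) = 0.8050/1.1515 = 0.6991.
Δ = 0.8050 − 0.6991 = 0.1059.

Δ = 0.106c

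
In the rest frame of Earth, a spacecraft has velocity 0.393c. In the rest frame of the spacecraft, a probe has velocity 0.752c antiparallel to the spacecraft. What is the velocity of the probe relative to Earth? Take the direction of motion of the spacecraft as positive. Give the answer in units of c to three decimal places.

-0.510c

With v = 0.393 and u' = -0.752 (in units of c),
u = (u' + v)/(1 + u'v/c²):
u = (-0.752 + 0.393) / (1 + (-0.752)·0.393) = -0.3590/0.7045 = -0.5096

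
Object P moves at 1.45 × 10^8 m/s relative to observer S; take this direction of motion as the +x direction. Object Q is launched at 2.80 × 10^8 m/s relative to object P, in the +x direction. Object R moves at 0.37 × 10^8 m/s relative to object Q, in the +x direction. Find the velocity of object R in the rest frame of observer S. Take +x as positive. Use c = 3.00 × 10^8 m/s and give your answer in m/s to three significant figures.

Apply u = (u' + v)/(1 + u'v/c²) successively, working outward toward observer S.
(Dividing each given speed by c = 3.00 × 10^8 m/s to work in units of c.)
Start: velocity of object P relative to observer S = 0.4833c.
Compose with object Q (u' = 0.933 in object P frame): u_1 = (0.933 + 0.483) / (1 + 0.933·0.483) = 1.4167/1.4511 = 0.9763.
Compose with object R (u' = 0.123 in object Q frame): u_2 = (0.123 + 0.976) / (1 + 0.123·0.976) = 1.0996/1.1204 = 0.9814.
So u = 0.9814 × 3.00 × 10^8 m/s.

2.94 × 10^8 m/s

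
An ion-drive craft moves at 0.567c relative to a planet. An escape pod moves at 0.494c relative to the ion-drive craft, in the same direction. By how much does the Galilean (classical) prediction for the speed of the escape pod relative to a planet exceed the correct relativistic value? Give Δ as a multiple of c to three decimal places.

Galilean: u_cl = 0.494 + 0.567 = 1.0610.
Relativistic: u_rel = (0.494 + 0.567) / (1 + 0.494·0.567) = 1.0610/1.2801 = 0.8288.
Δ = 1.0610 − 0.8288 = 0.2322.
(The classical prediction exceeds c; the relativistic result does not.)

Δ = 0.232c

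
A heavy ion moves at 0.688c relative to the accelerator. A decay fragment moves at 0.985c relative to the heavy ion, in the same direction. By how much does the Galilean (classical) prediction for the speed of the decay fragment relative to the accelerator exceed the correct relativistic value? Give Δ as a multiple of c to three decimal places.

Galilean: u_cl = 0.985 + 0.688 = 1.6730.
Relativistic: u_rel = (0.985 + 0.688) / (1 + 0.985·0.688) = 1.6730/1.6777 = 0.9972.
Δ = 1.6730 − 0.9972 = 0.6758.
(The classical prediction exceeds c; the relativistic result does not.)

Δ = 0.676c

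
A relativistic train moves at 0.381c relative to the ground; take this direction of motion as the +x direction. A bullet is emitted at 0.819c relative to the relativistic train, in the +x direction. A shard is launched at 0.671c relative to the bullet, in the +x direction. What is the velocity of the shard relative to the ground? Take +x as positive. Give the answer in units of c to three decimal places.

Apply u = (u' + v)/(1 + u'v/c²) successively, working outward toward the ground.
Start: velocity of the relativistic train relative to the ground = 0.3810c.
Compose with the bullet (u' = 0.819 in the relativistic train frame): u_1 = (0.819 + 0.381) / (1 + 0.819·0.381) = 1.2000/1.3120 = 0.9146.
Compose with the shard (u' = 0.671 in the bullet frame): u_2 = (0.671 + 0.915) / (1 + 0.671·0.915) = 1.5856/1.6137 = 0.9826.

0.983c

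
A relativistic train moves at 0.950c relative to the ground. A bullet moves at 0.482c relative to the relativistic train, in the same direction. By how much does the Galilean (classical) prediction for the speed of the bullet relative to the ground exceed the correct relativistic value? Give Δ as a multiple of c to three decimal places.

Galilean: u_cl = 0.482 + 0.950 = 1.4320.
Relativistic: u_rel = (0.482 + 0.950) / (1 + 0.482·0.950) = 1.4320/1.4579 = 0.9822.
Δ = 1.4320 − 0.9822 = 0.4498.
(The classical prediction exceeds c; the relativistic result does not.)

Δ = 0.450c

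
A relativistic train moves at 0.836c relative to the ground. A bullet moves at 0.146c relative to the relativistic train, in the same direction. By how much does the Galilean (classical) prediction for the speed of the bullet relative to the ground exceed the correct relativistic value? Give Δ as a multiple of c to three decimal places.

Galilean: u_cl = 0.146 + 0.836 = 0.9820.
Relativistic: u_rel = (0.146 + 0.836) / (1 + 0.146·0.836) = 0.9820/1.1221 = 0.8752.
Δ = 0.9820 − 0.8752 = 0.1068.

Δ = 0.107c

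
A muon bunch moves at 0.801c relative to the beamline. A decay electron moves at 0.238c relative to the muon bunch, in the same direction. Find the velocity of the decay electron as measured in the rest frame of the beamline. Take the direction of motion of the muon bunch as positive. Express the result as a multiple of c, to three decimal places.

With v = 0.801 and u' = 0.238 (in units of c),
u = (u' + v)/(1 + u'v/c²):
u = (0.238 + 0.801) / (1 + 0.238·0.801) = 1.0390/1.1906 = 0.8726

0.873c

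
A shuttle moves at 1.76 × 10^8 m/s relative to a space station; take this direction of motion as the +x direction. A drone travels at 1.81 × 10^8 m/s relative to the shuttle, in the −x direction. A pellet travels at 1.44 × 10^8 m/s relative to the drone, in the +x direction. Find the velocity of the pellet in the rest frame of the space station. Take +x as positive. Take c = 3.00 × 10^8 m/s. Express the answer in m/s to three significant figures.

+1.38 × 10^8 m/s

Apply u = (u' + v)/(1 + u'v/c²) successively, working outward toward the space station.
(Dividing each given speed by c = 3.00 × 10^8 m/s to work in units of c.)
Start: velocity of the shuttle relative to the space station = 0.5867c.
Compose with the drone (u' = -0.603 in the shuttle frame): u_1 = (-0.603 + 0.587) / (1 + (-0.603)·0.587) = -0.0167/0.6460 = -0.0258.
Compose with the pellet (u' = 0.480 in the drone frame): u_2 = (0.480 + (-0.026)) / (1 + 0.480·(-0.026)) = 0.4542/0.9876 = 0.4599.
So u = 0.4599 × 3.00 × 10^8 m/s.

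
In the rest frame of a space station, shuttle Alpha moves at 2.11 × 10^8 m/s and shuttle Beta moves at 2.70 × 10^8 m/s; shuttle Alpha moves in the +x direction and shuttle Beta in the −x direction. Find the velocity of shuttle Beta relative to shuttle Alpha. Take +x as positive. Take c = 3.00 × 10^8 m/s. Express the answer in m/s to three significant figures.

-2.95 × 10^8 m/s

β_A = 0.703, β_B = -0.900 (dividing each by c = 3.00 × 10^8 m/s).
Transform to A's frame with the inverse velocity-addition law: u' = (u − v)/(1 − uv/c²), taking u = β_B and v = β_A.
u' = (-0.900 − 0.703) / (1 − (0.703)(-0.900)) = -1.6033/1.6330 = -0.9818.
u' = -0.9818 × 3.00 × 10^8 m/s.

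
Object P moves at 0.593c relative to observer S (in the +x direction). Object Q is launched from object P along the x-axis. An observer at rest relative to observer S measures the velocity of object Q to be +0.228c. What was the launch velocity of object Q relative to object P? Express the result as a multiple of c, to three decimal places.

-0.422c

Invert the composition law: u' = (u − v)/(1 − uv/c²).
u' = (0.228 − 0.593) / (1 − (0.228)(0.593)) = -0.3650/0.8648 = -0.4221.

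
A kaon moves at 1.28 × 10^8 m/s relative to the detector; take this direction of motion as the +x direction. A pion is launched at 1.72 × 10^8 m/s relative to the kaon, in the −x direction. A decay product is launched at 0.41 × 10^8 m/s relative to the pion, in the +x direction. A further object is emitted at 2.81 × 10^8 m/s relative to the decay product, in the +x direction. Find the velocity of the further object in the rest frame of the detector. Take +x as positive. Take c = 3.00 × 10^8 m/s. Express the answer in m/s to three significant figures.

+2.79 × 10^8 m/s

Apply u = (u' + v)/(1 + u'v/c²) successively, working outward toward the detector.
(Dividing each given speed by c = 3.00 × 10^8 m/s to work in units of c.)
Start: velocity of the kaon relative to the detector = 0.4267c.
Compose with the pion (u' = -0.573 in the kaon frame): u_1 = (-0.573 + 0.427) / (1 + (-0.573)·0.427) = -0.1467/0.7554 = -0.1942.
Compose with the decay product (u' = 0.137 in the pion frame): u_2 = (0.137 + (-0.194)) / (1 + 0.137·(-0.194)) = -0.0575/0.9735 = -0.0591.
Compose with the further object (u' = 0.937 in the decay product frame): u_3 = (0.937 + (-0.059)) / (1 + 0.937·(-0.059)) = 0.8776/0.9447 = 0.9290.
So u = 0.9290 × 3.00 × 10^8 m/s.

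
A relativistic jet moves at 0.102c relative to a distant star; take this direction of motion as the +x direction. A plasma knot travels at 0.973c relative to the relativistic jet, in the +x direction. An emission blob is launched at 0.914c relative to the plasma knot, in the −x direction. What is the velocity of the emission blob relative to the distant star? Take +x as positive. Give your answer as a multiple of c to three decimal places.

+0.602c

Apply u = (u' + v)/(1 + u'v/c²) successively, working outward toward the distant star.
Start: velocity of the relativistic jet relative to the distant star = 0.1020c.
Compose with the plasma knot (u' = 0.973 in the relativistic jet frame): u_1 = (0.973 + 0.102) / (1 + 0.973·0.102) = 1.0750/1.0992 = 0.9779.
Compose with the emission blob (u' = -0.914 in the plasma knot frame): u_2 = (-0.914 + 0.978) / (1 + (-0.914)·0.978) = 0.0639/0.1062 = 0.6023.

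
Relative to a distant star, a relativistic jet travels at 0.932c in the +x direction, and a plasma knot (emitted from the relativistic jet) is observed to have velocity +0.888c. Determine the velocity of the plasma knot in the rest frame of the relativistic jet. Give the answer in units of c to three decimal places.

-0.255c

Invert the composition law: u' = (u − v)/(1 − uv/c²).
u' = (0.888 − 0.932) / (1 − (0.888)(0.932)) = -0.0440/0.1724 = -0.2552.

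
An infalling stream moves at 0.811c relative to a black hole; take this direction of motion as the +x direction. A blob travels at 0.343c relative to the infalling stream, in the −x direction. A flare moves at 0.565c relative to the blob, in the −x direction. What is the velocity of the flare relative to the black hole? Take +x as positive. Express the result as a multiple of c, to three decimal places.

Apply u = (u' + v)/(1 + u'v/c²) successively, working outward toward the black hole.
Start: velocity of the infalling stream relative to the black hole = 0.8110c.
Compose with the blob (u' = -0.343 in the infalling stream frame): u_1 = (-0.343 + 0.811) / (1 + (-0.343)·0.811) = 0.4680/0.7218 = 0.6484.
Compose with the flare (u' = -0.565 in the blob frame): u_2 = (-0.565 + 0.648) / (1 + (-0.565)·0.648) = 0.0834/0.6337 = 0.1315.

+0.132c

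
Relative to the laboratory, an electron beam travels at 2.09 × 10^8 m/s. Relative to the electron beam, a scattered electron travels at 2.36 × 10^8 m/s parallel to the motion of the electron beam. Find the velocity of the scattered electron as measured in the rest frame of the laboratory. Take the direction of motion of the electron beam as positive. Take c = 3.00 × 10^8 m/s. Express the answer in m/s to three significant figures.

2.87 × 10^8 m/s

In units of c (dividing by 3.00 × 10^8 m/s): v = 0.697, u' = 0.787.
u = (u' + v)/(1 + u'v/c²):
u = (0.787 + 0.697) / (1 + 0.787·0.697) = 1.4833/1.5480 = 0.9582
(Galilean addition would give +1.483c, exceeding c.)
Converting back: u = 0.9582 × 3.00 × 10^8 m/s.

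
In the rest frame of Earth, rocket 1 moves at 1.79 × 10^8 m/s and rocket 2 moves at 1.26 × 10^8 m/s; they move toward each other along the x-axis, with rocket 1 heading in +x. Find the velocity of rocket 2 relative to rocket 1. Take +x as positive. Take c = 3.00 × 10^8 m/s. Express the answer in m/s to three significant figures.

-2.44 × 10^8 m/s

β_A = 0.597, β_B = -0.420 (dividing each by c = 3.00 × 10^8 m/s).
Transform to A's frame with the inverse velocity-addition law: u' = (u − v)/(1 − uv/c²), taking u = β_B and v = β_A.
u' = (-0.420 − 0.597) / (1 − (0.597)(-0.420)) = -1.0167/1.2506 = -0.8129.
u' = -0.8129 × 3.00 × 10^8 m/s.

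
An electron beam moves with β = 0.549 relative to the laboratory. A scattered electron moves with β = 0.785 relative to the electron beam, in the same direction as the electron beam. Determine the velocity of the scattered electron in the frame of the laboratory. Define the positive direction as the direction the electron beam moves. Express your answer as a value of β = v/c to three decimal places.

β = 0.932

With v = 0.549 and u' = 0.785 (in units of c),
u = (u' + v)/(1 + u'v/c²):
u = (0.785 + 0.549) / (1 + 0.785·0.549) = 1.3340/1.4310 = 0.9322
(Galilean addition would give +1.334c, exceeding c.)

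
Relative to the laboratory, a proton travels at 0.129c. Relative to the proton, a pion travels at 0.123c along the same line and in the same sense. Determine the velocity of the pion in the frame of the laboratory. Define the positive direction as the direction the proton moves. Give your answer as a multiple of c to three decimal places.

0.248c

With v = 0.129 and u' = 0.123 (in units of c),
u = (u' + v)/(1 + u'v/c²):
u = (0.123 + 0.129) / (1 + 0.123·0.129) = 0.2520/1.0159 = 0.2481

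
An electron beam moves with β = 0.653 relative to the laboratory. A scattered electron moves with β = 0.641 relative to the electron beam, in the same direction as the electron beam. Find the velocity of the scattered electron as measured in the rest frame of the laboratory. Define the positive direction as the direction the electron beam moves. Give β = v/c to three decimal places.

β = 0.912

With v = 0.653 and u' = 0.641 (in units of c),
u = (u' + v)/(1 + u'v/c²):
u = (0.641 + 0.653) / (1 + 0.641·0.653) = 1.2940/1.4186 = 0.9122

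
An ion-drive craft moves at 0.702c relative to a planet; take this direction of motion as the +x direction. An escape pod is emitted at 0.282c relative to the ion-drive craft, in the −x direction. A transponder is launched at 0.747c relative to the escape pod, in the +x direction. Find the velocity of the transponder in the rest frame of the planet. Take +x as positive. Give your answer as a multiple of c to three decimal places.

Apply u = (u' + v)/(1 + u'v/c²) successively, working outward toward the planet.
Start: velocity of the ion-drive craft relative to the planet = 0.7020c.
Compose with the escape pod (u' = -0.282 in the ion-drive craft frame): u_1 = (-0.282 + 0.702) / (1 + (-0.282)·0.702) = 0.4200/0.8020 = 0.5237.
Compose with the transponder (u' = 0.747 in the escape pod frame): u_2 = (0.747 + 0.524) / (1 + 0.747·0.524) = 1.2707/1.3912 = 0.9134.

+0.913c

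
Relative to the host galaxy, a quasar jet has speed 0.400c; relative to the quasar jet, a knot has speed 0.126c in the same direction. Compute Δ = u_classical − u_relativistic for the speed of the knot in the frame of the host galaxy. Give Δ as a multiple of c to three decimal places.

Galilean: u_cl = 0.126 + 0.400 = 0.5260.
Relativistic: u_rel = (0.126 + 0.400) / (1 + 0.126·0.400) = 0.5260/1.0504 = 0.5008.
Δ = 0.5260 − 0.5008 = 0.0252.

Δ = 0.025c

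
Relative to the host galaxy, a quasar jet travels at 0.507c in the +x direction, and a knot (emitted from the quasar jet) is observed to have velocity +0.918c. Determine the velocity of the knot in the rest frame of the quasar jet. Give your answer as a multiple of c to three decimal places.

+0.769c

Invert the composition law: u' = (u − v)/(1 − uv/c²).
u' = (0.918 − 0.507) / (1 − (0.918)(0.507)) = 0.4110/0.5346 = 0.7688.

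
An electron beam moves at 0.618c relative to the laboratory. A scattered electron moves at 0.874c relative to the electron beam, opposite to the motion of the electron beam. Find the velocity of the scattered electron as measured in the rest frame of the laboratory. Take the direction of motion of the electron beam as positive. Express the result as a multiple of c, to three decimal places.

With v = 0.618 and u' = -0.874 (in units of c),
u = (u' + v)/(1 + u'v/c²):
u = (-0.874 + 0.618) / (1 + (-0.874)·0.618) = -0.2560/0.4599 = -0.5567

-0.557c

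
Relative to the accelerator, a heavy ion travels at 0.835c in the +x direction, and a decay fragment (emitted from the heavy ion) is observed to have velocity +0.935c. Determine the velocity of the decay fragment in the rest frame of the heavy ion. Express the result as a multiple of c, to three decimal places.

+0.456c

Invert the composition law: u' = (u − v)/(1 − uv/c²).
u' = (0.935 − 0.835) / (1 − (0.935)(0.835)) = 0.1000/0.2193 = 0.4560.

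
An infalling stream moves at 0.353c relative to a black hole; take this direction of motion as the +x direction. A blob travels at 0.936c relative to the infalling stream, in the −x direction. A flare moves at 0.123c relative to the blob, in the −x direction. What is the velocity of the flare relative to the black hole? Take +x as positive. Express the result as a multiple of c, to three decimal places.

-0.898c

Apply u = (u' + v)/(1 + u'v/c²) successively, working outward toward the black hole.
Start: velocity of the infalling stream relative to the black hole = 0.3530c.
Compose with the blob (u' = -0.936 in the infalling stream frame): u_1 = (-0.936 + 0.353) / (1 + (-0.936)·0.353) = -0.5830/0.6696 = -0.8707.
Compose with the flare (u' = -0.123 in the blob frame): u_2 = (-0.123 + (-0.871)) / (1 + (-0.123)·(-0.871)) = -0.9937/1.1071 = -0.8976.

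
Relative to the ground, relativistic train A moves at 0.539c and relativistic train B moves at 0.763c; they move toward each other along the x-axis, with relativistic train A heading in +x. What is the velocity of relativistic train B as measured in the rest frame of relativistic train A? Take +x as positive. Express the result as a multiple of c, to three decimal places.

β_A = 0.539, β_B = -0.763.
Transform to A's frame with the inverse velocity-addition law: u' = (u − v)/(1 − uv/c²), taking u = β_B and v = β_A.
u' = (-0.763 − 0.539) / (1 − (0.539)(-0.763)) = -1.3020/1.4113 = -0.9226.

-0.923c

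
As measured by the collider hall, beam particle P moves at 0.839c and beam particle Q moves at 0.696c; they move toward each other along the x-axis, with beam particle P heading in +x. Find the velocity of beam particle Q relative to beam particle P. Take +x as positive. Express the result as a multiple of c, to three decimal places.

-0.969c

β_A = 0.839, β_B = -0.696.
Transform to A's frame with the inverse velocity-addition law: u' = (u − v)/(1 − uv/c²), taking u = β_B and v = β_A.
u' = (-0.696 − 0.839) / (1 − (0.839)(-0.696)) = -1.5350/1.5839 = -0.9691.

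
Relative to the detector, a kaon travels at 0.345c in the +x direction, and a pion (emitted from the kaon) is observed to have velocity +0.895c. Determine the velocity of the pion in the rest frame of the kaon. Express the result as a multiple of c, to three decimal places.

+0.796c

Invert the composition law: u' = (u − v)/(1 − uv/c²).
u' = (0.895 − 0.345) / (1 − (0.895)(0.345)) = 0.5500/0.6912 = 0.7957.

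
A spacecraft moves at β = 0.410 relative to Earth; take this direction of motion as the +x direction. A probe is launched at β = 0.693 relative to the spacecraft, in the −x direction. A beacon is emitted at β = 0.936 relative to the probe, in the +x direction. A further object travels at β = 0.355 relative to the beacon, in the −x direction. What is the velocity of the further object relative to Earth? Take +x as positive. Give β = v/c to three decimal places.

β = +0.724

Apply u = (u' + v)/(1 + u'v/c²) successively, working outward toward Earth.
Start: velocity of the spacecraft relative to Earth = 0.4100c.
Compose with the probe (u' = -0.693 in the spacecraft frame): u_1 = (-0.693 + 0.410) / (1 + (-0.693)·0.410) = -0.2830/0.7159 = -0.3953.
Compose with the beacon (u' = 0.936 in the probe frame): u_2 = (0.936 + (-0.395)) / (1 + 0.936·(-0.395)) = 0.5407/0.6300 = 0.8582.
Compose with the further object (u' = -0.355 in the beacon frame): u_3 = (-0.355 + 0.858) / (1 + (-0.355)·0.858) = 0.5032/0.6953 = 0.7238.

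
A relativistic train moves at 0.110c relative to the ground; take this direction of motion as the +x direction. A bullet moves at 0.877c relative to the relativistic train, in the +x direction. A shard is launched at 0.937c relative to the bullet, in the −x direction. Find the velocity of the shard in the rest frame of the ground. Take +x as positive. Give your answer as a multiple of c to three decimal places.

-0.235c

Apply u = (u' + v)/(1 + u'v/c²) successively, working outward toward the ground.
Start: velocity of the relativistic train relative to the ground = 0.1100c.
Compose with the bullet (u' = 0.877 in the relativistic train frame): u_1 = (0.877 + 0.110) / (1 + 0.877·0.110) = 0.9870/1.0965 = 0.9002.
Compose with the shard (u' = -0.937 in the bullet frame): u_2 = (-0.937 + 0.900) / (1 + (-0.937)·0.900) = -0.0368/0.1565 = -0.2353.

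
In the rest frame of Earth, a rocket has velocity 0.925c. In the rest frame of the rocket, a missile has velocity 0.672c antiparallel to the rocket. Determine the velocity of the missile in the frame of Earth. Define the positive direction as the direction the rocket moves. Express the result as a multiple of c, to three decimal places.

+0.669c

With v = 0.925 and u' = -0.672 (in units of c),
u = (u' + v)/(1 + u'v/c²):
u = (-0.672 + 0.925) / (1 + (-0.672)·0.925) = 0.2530/0.3784 = 0.6686
(Galilean addition would give +0.253c.)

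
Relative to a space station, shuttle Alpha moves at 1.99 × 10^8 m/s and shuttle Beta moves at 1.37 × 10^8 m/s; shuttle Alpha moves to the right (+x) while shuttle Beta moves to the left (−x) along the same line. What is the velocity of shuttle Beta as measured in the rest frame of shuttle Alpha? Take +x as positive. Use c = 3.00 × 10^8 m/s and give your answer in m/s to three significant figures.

-2.58 × 10^8 m/s

β_A = 0.663, β_B = -0.457 (dividing each by c = 3.00 × 10^8 m/s).
Transform to A's frame with the inverse velocity-addition law: u' = (u − v)/(1 − uv/c²), taking u = β_B and v = β_A.
u' = (-0.457 − 0.663) / (1 − (0.663)(-0.457)) = -1.1200/1.3029 = -0.8596.
u' = -0.8596 × 3.00 × 10^8 m/s.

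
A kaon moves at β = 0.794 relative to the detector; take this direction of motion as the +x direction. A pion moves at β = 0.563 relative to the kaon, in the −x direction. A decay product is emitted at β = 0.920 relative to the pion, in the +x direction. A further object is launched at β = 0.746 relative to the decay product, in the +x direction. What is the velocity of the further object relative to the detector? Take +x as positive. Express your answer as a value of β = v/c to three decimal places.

Apply u = (u' + v)/(1 + u'v/c²) successively, working outward toward the detector.
Start: velocity of the kaon relative to the detector = 0.7940c.
Compose with the pion (u' = -0.563 in the kaon frame): u_1 = (-0.563 + 0.794) / (1 + (-0.563)·0.794) = 0.2310/0.5530 = 0.4177.
Compose with the decay product (u' = 0.920 in the pion frame): u_2 = (0.920 + 0.418) / (1 + 0.920·0.418) = 1.3377/1.3843 = 0.9664.
Compose with the further object (u' = 0.746 in the decay product frame): u_3 = (0.746 + 0.966) / (1 + 0.746·0.966) = 1.7124/1.7209 = 0.9950.

β = +0.995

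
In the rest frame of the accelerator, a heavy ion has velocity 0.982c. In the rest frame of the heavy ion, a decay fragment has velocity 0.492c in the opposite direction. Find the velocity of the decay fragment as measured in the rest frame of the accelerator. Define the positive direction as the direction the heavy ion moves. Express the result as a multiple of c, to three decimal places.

+0.948c

With v = 0.982 and u' = -0.492 (in units of c),
u = (u' + v)/(1 + u'v/c²):
u = (-0.492 + 0.982) / (1 + (-0.492)·0.982) = 0.4900/0.5169 = 0.9480
(Galilean addition would give +0.490c.)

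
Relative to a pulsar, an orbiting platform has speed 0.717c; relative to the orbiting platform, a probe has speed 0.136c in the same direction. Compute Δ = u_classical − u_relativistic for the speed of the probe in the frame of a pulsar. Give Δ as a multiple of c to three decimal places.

Galilean: u_cl = 0.136 + 0.717 = 0.8530.
Relativistic: u_rel = (0.136 + 0.717) / (1 + 0.136·0.717) = 0.8530/1.0975 = 0.7772.
Δ = 0.8530 − 0.7772 = 0.0758.

Δ = 0.076c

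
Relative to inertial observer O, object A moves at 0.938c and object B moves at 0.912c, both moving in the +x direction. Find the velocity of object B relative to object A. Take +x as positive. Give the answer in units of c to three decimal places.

-0.180c

β_A = 0.938, β_B = 0.912.
Transform to A's frame with the inverse velocity-addition law: u' = (u − v)/(1 − uv/c²), taking u = β_B and v = β_A.
u' = (0.912 − 0.938) / (1 − (0.938)(0.912)) = -0.0260/0.1445 = -0.1799.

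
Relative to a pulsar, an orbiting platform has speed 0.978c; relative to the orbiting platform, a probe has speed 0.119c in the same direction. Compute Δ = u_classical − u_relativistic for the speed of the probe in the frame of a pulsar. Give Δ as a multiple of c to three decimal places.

Δ = 0.114c

Galilean: u_cl = 0.119 + 0.978 = 1.0970.
Relativistic: u_rel = (0.119 + 0.978) / (1 + 0.119·0.978) = 1.0970/1.1164 = 0.9826.
Δ = 1.0970 − 0.9826 = 0.1144.
(The classical prediction exceeds c; the relativistic result does not.)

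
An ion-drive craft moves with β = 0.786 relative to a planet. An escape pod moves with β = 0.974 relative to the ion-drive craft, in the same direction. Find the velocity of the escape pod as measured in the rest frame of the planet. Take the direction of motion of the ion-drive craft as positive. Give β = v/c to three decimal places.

With v = 0.786 and u' = 0.974 (in units of c),
u = (u' + v)/(1 + u'v/c²):
u = (0.974 + 0.786) / (1 + 0.974·0.786) = 1.7600/1.7656 = 0.9968
(Galilean addition would give +1.760c, exceeding c.)

β = 0.997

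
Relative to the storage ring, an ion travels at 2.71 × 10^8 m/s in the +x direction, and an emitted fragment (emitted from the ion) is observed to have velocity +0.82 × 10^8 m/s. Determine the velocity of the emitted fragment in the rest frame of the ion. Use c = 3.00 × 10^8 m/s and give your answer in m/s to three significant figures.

-2.51 × 10^8 m/s

v = 0.903c, u = 0.273c.
Invert the composition law: u' = (u − v)/(1 − uv/c²).
u' = (0.273 − 0.903) / (1 − (0.273)(0.903)) = -0.6300/0.7531 = -0.8366.
u' = -0.8366 × 3.00 × 10^8 m/s.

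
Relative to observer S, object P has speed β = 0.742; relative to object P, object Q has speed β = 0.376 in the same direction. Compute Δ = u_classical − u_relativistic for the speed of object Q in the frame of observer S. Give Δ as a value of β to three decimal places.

Δ = 0.244

Galilean: u_cl = 0.376 + 0.742 = 1.1180.
Relativistic: u_rel = (0.376 + 0.742) / (1 + 0.376·0.742) = 1.1180/1.2790 = 0.8741.
Δ = 1.1180 − 0.8741 = 0.2439.
(The classical prediction exceeds c; the relativistic result does not.)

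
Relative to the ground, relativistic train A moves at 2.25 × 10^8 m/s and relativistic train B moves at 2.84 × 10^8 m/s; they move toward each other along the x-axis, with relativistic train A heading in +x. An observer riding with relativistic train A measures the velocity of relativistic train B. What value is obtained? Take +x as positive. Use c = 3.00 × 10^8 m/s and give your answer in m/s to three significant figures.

-2.98 × 10^8 m/s

β_A = 0.750, β_B = -0.947 (dividing each by c = 3.00 × 10^8 m/s).
Transform to A's frame with the inverse velocity-addition law: u' = (u − v)/(1 − uv/c²), taking u = β_B and v = β_A.
u' = (-0.947 − 0.750) / (1 − (0.750)(-0.947)) = -1.6967/1.7100 = -0.9922.
u' = -0.9922 × 3.00 × 10^8 m/s.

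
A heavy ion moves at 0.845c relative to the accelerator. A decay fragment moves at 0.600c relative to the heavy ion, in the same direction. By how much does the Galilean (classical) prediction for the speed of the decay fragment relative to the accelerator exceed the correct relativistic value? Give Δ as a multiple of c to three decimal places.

Δ = 0.486c

Galilean: u_cl = 0.600 + 0.845 = 1.4450.
Relativistic: u_rel = (0.600 + 0.845) / (1 + 0.600·0.845) = 1.4450/1.5070 = 0.9589.
Δ = 1.4450 − 0.9589 = 0.4861.
(The classical prediction exceeds c; the relativistic result does not.)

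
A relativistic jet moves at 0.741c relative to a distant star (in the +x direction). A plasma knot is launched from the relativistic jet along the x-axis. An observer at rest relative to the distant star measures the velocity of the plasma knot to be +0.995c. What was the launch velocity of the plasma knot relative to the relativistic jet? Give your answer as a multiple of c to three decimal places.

Invert the composition law: u' = (u − v)/(1 − uv/c²).
u' = (0.995 − 0.741) / (1 − (0.995)(0.741)) = 0.2540/0.2627 = 0.9669.

+0.967c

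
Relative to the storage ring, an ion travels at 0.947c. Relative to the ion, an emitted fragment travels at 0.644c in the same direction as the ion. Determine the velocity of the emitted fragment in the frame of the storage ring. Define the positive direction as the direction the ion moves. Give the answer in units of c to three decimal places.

With v = 0.947 and u' = 0.644 (in units of c),
u = (u' + v)/(1 + u'v/c²):
u = (0.644 + 0.947) / (1 + 0.644·0.947) = 1.5910/1.6099 = 0.9883
(Galilean addition would give +1.591c, exceeding c.)

0.988c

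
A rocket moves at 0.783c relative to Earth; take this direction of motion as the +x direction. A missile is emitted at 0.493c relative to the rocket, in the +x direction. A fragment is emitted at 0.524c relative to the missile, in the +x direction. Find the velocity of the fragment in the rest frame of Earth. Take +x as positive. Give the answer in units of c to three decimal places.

Apply u = (u' + v)/(1 + u'v/c²) successively, working outward toward Earth.
Start: velocity of the rocket relative to Earth = 0.7830c.
Compose with the missile (u' = 0.493 in the rocket frame): u_1 = (0.493 + 0.783) / (1 + 0.493·0.783) = 1.2760/1.3860 = 0.9206.
Compose with the fragment (u' = 0.524 in the missile frame): u_2 = (0.524 + 0.921) / (1 + 0.524·0.921) = 1.4446/1.4824 = 0.9745.

0.975c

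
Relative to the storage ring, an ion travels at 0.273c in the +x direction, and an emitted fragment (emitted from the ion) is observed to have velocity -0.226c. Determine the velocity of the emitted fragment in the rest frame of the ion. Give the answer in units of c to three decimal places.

-0.470c

Invert the composition law: u' = (u − v)/(1 − uv/c²).
u' = (-0.226 − 0.273) / (1 − (-0.226)(0.273)) = -0.4990/1.0617 = -0.4700.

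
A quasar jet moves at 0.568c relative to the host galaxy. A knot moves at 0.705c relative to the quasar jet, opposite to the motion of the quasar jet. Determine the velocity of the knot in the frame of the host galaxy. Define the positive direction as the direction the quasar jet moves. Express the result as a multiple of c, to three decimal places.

-0.229c

With v = 0.568 and u' = -0.705 (in units of c),
u = (u' + v)/(1 + u'v/c²):
u = (-0.705 + 0.568) / (1 + (-0.705)·0.568) = -0.1370/0.5996 = -0.2285
(Galilean addition would give -0.137c.)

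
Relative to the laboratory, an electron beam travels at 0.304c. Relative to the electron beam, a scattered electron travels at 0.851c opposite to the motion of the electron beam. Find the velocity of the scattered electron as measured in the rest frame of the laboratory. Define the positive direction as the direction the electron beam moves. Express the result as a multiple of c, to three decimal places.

-0.738c

With v = 0.304 and u' = -0.851 (in units of c),
u = (u' + v)/(1 + u'v/c²):
u = (-0.851 + 0.304) / (1 + (-0.851)·0.304) = -0.5470/0.7413 = -0.7379
(Galilean addition would give -0.547c.)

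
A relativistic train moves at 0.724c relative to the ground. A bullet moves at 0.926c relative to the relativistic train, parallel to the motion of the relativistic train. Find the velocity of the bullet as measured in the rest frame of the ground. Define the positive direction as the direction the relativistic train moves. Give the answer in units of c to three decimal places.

With v = 0.724 and u' = 0.926 (in units of c),
u = (u' + v)/(1 + u'v/c²):
u = (0.926 + 0.724) / (1 + 0.926·0.724) = 1.6500/1.6704 = 0.9878

0.988c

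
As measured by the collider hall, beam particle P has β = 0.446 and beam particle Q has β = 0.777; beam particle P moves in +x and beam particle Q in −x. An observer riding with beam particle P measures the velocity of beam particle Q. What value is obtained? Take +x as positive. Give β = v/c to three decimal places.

β = -0.908

β_A = 0.446, β_B = -0.777.
Transform to A's frame with the inverse velocity-addition law: u' = (u − v)/(1 − uv/c²), taking u = β_B and v = β_A.
u' = (-0.777 − 0.446) / (1 − (0.446)(-0.777)) = -1.2230/1.3465 = -0.9083.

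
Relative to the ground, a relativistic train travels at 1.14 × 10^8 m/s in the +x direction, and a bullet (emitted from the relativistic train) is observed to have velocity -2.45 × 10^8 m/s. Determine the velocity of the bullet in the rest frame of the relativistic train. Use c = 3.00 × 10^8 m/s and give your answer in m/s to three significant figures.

v = 0.380c, u = -0.817c.
Invert the composition law: u' = (u − v)/(1 − uv/c²).
u' = (-0.817 − 0.380) / (1 − (-0.817)(0.380)) = -1.1967/1.3103 = -0.9133.
u' = -0.9133 × 3.00 × 10^8 m/s.

-2.74 × 10^8 m/s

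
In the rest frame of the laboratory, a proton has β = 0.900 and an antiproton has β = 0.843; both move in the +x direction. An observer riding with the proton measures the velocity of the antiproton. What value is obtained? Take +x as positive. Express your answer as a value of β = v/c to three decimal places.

β = -0.236

β_A = 0.900, β_B = 0.843.
Transform to A's frame with the inverse velocity-addition law: u' = (u − v)/(1 − uv/c²), taking u = β_B and v = β_A.
u' = (0.843 − 0.900) / (1 − (0.900)(0.843)) = -0.0570/0.2413 = -0.2362.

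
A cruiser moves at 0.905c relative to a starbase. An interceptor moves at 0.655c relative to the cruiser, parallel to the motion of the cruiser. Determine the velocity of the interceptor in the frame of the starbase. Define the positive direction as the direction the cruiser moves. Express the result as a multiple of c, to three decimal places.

With v = 0.905 and u' = 0.655 (in units of c),
u = (u' + v)/(1 + u'v/c²):
u = (0.655 + 0.905) / (1 + 0.655·0.905) = 1.5600/1.5928 = 0.9794
(Galilean addition would give +1.560c, exceeding c.)

0.979c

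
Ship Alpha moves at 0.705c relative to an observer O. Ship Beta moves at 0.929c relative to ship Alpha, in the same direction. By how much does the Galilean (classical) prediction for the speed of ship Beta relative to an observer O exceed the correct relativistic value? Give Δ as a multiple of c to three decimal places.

Δ = 0.647c

Galilean: u_cl = 0.929 + 0.705 = 1.6340.
Relativistic: u_rel = (0.929 + 0.705) / (1 + 0.929·0.705) = 1.6340/1.6549 = 0.9873.
Δ = 1.6340 − 0.9873 = 0.6467.
(The classical prediction exceeds c; the relativistic result does not.)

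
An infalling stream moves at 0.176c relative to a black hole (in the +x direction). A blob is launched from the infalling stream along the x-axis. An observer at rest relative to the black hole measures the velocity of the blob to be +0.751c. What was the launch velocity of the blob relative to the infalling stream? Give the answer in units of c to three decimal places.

Invert the composition law: u' = (u − v)/(1 − uv/c²).
u' = (0.751 − 0.176) / (1 − (0.751)(0.176)) = 0.5750/0.8678 = 0.6626.

+0.663c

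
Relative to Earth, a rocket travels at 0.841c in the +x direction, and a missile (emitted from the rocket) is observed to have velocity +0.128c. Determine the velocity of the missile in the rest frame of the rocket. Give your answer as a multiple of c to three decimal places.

Invert the composition law: u' = (u − v)/(1 − uv/c²).
u' = (0.128 − 0.841) / (1 − (0.128)(0.841)) = -0.7130/0.8924 = -0.7990.

-0.799c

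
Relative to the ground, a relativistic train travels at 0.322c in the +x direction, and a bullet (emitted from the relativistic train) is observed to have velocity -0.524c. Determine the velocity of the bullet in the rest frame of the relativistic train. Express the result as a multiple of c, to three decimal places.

-0.724c

Invert the composition law: u' = (u − v)/(1 − uv/c²).
u' = (-0.524 − 0.322) / (1 − (-0.524)(0.322)) = -0.8460/1.1687 = -0.7239.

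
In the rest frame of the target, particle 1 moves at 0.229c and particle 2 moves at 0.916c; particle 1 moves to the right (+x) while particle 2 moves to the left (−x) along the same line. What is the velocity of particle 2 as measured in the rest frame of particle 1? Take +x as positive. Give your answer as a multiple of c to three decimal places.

-0.946c

β_A = 0.229, β_B = -0.916.
Transform to A's frame with the inverse velocity-addition law: u' = (u − v)/(1 − uv/c²), taking u = β_B and v = β_A.
u' = (-0.916 − 0.229) / (1 − (0.229)(-0.916)) = -1.1450/1.2098 = -0.9465.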